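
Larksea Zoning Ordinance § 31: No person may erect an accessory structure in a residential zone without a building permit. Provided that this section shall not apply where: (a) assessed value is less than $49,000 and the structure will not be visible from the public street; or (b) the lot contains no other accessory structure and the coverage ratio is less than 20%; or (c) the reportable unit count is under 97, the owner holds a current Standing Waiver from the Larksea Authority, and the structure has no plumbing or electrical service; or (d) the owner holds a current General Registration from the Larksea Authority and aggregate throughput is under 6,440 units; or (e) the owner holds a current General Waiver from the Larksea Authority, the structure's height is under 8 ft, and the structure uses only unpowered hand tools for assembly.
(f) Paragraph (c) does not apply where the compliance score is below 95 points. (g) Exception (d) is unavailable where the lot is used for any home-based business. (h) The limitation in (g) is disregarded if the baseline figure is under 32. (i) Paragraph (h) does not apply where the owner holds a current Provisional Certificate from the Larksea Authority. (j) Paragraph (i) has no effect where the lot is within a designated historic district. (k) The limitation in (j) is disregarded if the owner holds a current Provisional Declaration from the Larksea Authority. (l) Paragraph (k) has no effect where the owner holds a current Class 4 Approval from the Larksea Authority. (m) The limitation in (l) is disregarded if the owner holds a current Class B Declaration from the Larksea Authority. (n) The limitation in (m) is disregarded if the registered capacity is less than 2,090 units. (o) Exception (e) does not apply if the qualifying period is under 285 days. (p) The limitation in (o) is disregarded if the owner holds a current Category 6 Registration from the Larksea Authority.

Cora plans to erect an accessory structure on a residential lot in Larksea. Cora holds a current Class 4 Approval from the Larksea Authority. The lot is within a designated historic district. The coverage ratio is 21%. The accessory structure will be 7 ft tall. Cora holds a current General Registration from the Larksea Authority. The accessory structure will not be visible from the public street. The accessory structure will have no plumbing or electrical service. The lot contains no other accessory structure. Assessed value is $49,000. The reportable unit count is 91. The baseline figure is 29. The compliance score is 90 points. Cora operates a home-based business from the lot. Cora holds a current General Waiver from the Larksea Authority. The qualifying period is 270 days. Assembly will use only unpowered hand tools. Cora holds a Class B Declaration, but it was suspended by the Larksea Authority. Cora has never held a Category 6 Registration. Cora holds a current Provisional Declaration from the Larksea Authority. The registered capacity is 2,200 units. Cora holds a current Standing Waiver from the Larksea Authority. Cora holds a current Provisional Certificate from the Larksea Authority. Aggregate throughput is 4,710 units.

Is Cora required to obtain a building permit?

Exception (a) does not apply: assessed value is $49,000, not less than $49,000.
Exception (b) requires that the coverage ratio is less than 20%; but the coverage ratio is 21%, not less than 20%, so (b) is unavailable.
Exception (c) is satisfied on its face — the reportable unit count is 91, under the 97 limit; a current Standing Waiver is held; there is no plumbing or electrical service. But: (f) applies — the compliance score is 90 points, below the 95 points limit. (c) is therefore removed.
Exception (d): a current General Registration is held; aggregate throughput is 4,710 units, under the 6,440 units limit — every condition holds. Considering the limiting provisions: (g) would limit (d) — a home-based business operates on the lot — but (h) sets (g) aside: (h) is engaged — the baseline figure is 29, under the 32 limit. (i) would limit (h) — a current Provisional Certificate is held — but (j) sets (i) aside: (j) operates against (i): the lot is in a historic district. (k) would limit (j) — a current Provisional Declaration is held — but (l) sets (k) aside: (l) applies — a current Class 4 Approval is held. (m), which would lift (l), is inapplicable — there is no Class B Declaration in force. (d) remains available.
All of (e)'s requirements are met (a current General Waiver is held; the structure's height is 7 ft, under the 8 ft limit; assembly uses only hand tools). But: (o) operates — the qualifying period is 270 days, under the 285 days limit. (p), which would lift (o), is inapplicable — there is no Category 6 Registration in force. Exception (e) does not apply.

No — exception (d) applies; Cora does not need a building permit.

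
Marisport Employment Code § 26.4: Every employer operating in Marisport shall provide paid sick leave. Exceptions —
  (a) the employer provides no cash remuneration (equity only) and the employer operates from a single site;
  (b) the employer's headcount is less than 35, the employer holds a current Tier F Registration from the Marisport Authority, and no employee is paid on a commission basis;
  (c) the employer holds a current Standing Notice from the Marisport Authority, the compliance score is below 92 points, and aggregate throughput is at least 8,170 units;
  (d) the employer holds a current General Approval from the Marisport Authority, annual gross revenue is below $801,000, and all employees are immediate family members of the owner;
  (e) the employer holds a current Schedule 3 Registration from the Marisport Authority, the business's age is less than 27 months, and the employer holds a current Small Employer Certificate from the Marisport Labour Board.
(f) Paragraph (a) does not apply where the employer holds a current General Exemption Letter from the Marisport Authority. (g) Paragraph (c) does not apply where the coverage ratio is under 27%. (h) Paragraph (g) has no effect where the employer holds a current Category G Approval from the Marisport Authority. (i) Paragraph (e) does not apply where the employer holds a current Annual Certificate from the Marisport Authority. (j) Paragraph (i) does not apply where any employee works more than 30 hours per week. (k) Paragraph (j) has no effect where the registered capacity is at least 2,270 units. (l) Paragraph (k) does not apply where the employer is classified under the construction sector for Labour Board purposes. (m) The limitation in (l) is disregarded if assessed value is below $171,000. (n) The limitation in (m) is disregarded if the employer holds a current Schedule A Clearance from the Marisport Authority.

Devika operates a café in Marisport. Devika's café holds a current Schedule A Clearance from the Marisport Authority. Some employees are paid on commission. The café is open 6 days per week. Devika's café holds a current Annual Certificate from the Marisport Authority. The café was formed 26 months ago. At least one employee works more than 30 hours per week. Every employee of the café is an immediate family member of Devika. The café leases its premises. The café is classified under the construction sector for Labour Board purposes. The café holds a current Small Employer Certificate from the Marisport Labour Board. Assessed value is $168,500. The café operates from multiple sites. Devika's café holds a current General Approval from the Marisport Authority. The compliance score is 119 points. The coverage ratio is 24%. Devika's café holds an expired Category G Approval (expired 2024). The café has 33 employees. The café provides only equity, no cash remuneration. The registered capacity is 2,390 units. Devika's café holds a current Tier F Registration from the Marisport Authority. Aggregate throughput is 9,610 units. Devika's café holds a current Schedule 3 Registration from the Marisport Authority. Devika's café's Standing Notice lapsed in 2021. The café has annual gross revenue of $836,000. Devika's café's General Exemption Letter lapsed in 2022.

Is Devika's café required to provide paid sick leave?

Exception (a) does not apply: the employer operates from multiple sites.
Exception (b) fails — some employees are paid on commission.
Exception (c) does not apply: there is no Standing Notice in force.
Exception (d) does not apply: annual gross revenue is $836,000, not below $801,000.
Exception (e) is satisfied on its face — a current Schedule 3 Registration is held; the business's age is 26 months, less than the 27 months limit; a current Small Employer Certificate is held. Under paragraphs (i)–(n): (i) applies (a current Annual Certificate is held), but is itself disapplied by (j): (j) operates — at least one employee exceeds 30 hours/week. (k) is triggered (the registered capacity is 2,390 units, meeting the 2,270 units threshold), but yields to (l): (l) is triggered — the café is classified under the construction sector. (m) would limit (l) — assessed value is $168,500, below the $171,000 limit — but (n) sets (m) aside: (n) operates against (m): a current Schedule A Clearance is held. Exception (e) stands.

No — exception (e) applies; Devika's café is not required to provide paid sick leave.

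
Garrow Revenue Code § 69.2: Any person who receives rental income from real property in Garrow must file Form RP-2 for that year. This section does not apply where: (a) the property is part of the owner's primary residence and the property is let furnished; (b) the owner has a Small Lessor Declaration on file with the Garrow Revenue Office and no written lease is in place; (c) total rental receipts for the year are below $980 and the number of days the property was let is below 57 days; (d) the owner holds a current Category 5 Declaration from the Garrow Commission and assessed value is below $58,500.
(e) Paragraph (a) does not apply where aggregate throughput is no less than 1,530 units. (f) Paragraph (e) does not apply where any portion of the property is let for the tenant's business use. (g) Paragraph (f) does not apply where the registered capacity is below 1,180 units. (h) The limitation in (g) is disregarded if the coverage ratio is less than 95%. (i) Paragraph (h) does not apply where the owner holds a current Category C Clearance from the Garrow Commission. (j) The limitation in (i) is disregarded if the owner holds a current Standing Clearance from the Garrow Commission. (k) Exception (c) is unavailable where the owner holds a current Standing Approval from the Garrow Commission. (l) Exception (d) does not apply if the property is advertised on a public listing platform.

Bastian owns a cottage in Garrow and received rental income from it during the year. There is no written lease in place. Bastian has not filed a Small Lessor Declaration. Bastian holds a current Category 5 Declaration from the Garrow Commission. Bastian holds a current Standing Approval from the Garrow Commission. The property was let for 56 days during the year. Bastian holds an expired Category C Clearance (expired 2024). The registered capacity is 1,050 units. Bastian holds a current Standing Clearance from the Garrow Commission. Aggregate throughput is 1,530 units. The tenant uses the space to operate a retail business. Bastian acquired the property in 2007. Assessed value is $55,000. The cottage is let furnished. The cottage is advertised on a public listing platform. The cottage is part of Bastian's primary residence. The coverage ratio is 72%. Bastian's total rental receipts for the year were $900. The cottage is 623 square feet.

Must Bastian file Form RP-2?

Exception (a): the cottage is part of the primary residence; the property is let furnished — every condition holds. As to paragraphs (e)–(j): (e) is triggered (aggregate throughput is 1,530 units, meeting the 1,530 units threshold), but is set aside by (f): (f) applies — the space is let for business use. (g) operates (the registered capacity is 1,050 units, below the 1,180 units limit), but yields to (h): (h) operates against (g): the coverage ratio is 72%, less than the 95% limit. (i) does not operate here (the Category C Clearance is not current), so (h) stands. So (a) applies.
Exception (b) fails — no Small Lessor Declaration is on file.
Exception (c)'s conditions are all satisfied: total rental receipts for the year are $900, below the $980 limit; the number of days the property was let is 56 days, below the 57 days limit. However, paragraph (k) must be considered: (k) operates — a current Standing Approval is held. (c) is therefore removed.
All of (d)'s requirements are met (a current Category 5 Declaration is held; assessed value is $55,000, below the $58,500 limit). However, paragraph (l) must be considered: (l) operates against (d): the property is publicly advertised. Exception (d) does not apply.

No — exception (a) applies; Bastian is not required to file Form RP-2.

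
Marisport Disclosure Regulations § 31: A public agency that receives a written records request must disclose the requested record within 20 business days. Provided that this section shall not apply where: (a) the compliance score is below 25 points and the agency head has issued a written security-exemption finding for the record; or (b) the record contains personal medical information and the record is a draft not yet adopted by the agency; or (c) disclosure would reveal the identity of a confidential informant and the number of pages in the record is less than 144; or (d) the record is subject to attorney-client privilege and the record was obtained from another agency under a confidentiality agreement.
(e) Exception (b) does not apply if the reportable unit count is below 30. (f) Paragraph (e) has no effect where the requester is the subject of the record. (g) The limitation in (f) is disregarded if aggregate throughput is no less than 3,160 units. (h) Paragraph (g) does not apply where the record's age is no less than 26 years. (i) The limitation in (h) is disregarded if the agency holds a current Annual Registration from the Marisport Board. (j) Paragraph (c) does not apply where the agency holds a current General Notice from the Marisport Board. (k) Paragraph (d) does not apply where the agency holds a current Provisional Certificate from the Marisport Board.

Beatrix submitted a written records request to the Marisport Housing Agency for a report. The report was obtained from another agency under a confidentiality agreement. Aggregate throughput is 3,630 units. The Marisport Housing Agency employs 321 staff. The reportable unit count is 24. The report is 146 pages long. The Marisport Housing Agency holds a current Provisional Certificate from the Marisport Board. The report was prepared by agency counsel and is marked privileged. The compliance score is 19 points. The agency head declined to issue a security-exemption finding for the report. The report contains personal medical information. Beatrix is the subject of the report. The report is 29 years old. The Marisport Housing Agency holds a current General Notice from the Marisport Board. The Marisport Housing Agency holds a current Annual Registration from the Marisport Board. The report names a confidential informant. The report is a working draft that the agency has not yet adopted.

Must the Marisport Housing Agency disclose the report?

Exception (a) does not apply: the agency head declined to issue a security-exemption finding.
Exception (b): the report contains personal medical information; the report is an unadopted draft — every condition holds. Turning to paragraphs (e)–(i): (e) is triggered — the reportable unit count is 24, below the 30 limit. (f) would limit (e) — Beatrix is the subject of the report — but (g) sets (f) aside: (g) operates — aggregate throughput is 3,630 units, meeting the 3,160 units threshold. (h) applies (the record's age is 29 years, meeting the 26 years threshold), but is overridden by (i): (i) operates against (h): a current Annual Registration is held. (b) is therefore removed.
Exception (c) does not apply: the number of pages in the record is 146, not less than 144.
All of (d)'s requirements are met (the report is privileged; the report was obtained under a confidentiality agreement). However, paragraph (k) must be considered: (k) operates against (d): a current Provisional Certificate is held. Exception (d) does not apply.
None of the exceptions is available; § 31 applies in full.

Yes — the Marisport Housing Agency must disclose the report.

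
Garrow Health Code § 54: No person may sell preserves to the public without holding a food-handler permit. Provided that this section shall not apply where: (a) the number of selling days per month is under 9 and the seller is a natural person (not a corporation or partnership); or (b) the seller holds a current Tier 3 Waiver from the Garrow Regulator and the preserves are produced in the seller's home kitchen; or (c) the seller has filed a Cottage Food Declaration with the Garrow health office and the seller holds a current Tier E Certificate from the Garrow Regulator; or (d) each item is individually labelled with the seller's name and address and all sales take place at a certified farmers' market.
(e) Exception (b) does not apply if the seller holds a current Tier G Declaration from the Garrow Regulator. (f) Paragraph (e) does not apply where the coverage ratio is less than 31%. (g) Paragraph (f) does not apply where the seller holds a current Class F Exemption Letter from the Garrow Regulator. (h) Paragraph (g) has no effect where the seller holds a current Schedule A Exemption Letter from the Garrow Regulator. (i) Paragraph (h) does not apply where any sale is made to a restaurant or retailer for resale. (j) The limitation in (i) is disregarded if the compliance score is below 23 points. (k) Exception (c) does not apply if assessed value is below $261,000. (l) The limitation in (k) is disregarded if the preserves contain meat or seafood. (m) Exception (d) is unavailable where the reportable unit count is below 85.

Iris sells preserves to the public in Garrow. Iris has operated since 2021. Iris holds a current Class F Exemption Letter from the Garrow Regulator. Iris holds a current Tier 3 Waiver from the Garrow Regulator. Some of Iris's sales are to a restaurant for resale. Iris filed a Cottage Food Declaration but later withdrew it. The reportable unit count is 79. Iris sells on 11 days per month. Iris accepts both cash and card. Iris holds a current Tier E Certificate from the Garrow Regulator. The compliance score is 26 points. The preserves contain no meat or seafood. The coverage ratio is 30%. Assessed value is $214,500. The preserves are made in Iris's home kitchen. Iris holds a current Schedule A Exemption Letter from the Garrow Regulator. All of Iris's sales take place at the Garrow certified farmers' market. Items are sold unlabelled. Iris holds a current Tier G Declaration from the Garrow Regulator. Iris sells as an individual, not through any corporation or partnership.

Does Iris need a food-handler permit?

Exception (a) fails — the number of selling days per month is 11, not under 9.
Exception (b) is satisfied on its face — a current Tier 3 Waiver is held; the preserves are home-kitchen produced. But applying paragraphs (e)–(j): (e) is triggered — a current Tier G Declaration is held. (f) applies (the coverage ratio is 30%, less than the 31% limit), but is overridden by (g): (g) operates against (f): a current Class F Exemption Letter is held. (h) would limit (g) — a current Schedule A Exemption Letter is held — but (i) sets (h) aside: (i) operates against (h): some sales are to a restaurant for resale. (j) is not engaged (the compliance score is 26 points, not below 23 points), so (i) stands. Exception (b) does not apply.
Exception (c) requires that the seller has filed a Cottage Food Declaration with the Garrow health office; but the Cottage Food Declaration was withdrawn, so (c) is unavailable.
Exception (d) does not apply: items are sold unlabelled.
No exception applies. The general rule governs.

Yes — Iris must hold a food-handler permit.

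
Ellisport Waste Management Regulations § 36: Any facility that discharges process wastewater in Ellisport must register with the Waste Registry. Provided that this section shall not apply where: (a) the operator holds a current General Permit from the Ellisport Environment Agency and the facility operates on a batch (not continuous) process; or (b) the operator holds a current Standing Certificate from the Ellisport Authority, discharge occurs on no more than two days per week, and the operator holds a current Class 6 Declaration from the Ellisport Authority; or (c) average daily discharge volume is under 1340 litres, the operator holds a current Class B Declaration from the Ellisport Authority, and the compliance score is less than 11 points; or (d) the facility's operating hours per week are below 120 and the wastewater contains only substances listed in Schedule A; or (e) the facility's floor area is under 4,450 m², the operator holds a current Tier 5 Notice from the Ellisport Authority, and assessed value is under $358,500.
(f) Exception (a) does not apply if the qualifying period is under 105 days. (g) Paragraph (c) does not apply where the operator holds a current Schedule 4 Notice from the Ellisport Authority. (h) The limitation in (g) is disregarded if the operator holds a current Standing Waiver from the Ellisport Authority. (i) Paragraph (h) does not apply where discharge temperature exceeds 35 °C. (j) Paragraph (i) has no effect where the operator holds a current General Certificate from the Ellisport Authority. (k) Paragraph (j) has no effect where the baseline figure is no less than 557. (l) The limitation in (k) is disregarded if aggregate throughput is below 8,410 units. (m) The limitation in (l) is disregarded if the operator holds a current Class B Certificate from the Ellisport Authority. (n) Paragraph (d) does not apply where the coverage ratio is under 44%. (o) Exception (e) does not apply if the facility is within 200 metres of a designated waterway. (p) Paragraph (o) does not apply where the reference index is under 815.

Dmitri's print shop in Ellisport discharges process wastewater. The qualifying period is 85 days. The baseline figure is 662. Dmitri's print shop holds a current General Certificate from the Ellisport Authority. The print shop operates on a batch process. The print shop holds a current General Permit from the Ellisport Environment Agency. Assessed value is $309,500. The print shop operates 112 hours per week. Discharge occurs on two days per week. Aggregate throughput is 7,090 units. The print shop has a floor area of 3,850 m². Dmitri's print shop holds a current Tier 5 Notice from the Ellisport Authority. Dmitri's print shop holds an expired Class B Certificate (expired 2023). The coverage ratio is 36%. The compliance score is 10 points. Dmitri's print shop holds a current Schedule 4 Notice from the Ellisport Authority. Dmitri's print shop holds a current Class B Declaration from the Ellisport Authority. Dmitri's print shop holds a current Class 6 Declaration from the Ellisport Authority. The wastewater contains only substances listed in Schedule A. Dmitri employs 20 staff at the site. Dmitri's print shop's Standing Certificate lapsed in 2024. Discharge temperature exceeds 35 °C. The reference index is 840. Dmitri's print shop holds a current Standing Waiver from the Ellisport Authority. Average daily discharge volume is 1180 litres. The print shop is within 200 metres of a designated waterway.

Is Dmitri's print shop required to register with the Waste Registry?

No — exception (c) applies; Dmitri's print shop is not required to register with the Waste Registry.

All of (a)'s requirements are met (a current General Permit is held; the facility operates on a batch process). But applying paragraph (f): (f) operates against (a): the qualifying period is 85 days, under the 105 days limit. So (a) is unavailable.
Exception (b) requires that the operator holds a current Standing Certificate from the Ellisport Authority; but there is no Standing Certificate in force, so (b) is unavailable.
All of (c)'s requirements are met (average daily discharge volume is 1180 litres, under the 1340 litres limit; a current Class B Declaration is held; the compliance score is 10 points, less than the 11 points limit). Under paragraphs (g)–(m): (g) would limit (c) — a current Schedule 4 Notice is held — but (h) sets (g) aside: (h) is triggered — a current Standing Waiver is held. (i) would limit (h) — discharge temperature exceeds 35 °C — but (j) sets (i) aside: (j) operates against (i): a current General Certificate is held. (k) would limit (j) — the baseline figure is 662, meeting the 557 threshold — but (l) sets (k) aside: (l) operates against (k): aggregate throughput is 7,090 units, below the 8,410 units limit. (m), which would lift (l), is not triggered — no current Class B Certificate is held. (c) remains available.
Exception (d): the facility's operating hours per week are 112, below the 120 limit; the wastewater is Schedule-A-only — every condition holds. Turning to paragraph (n): (n) is triggered — the coverage ratio is 36%, under the 44% limit. So (d) is unavailable.
Exception (e)'s conditions are all satisfied: the facility's floor area is 3,850 m², under the 4,450 m² limit; a current Tier 5 Notice is held; assessed value is $309,500, under the $358,500 limit. But: (o) applies — the print shop is within 200 m of a designated waterway. (p) is not engaged (the reference index is 840, not under 815), so (o) stands. (e) is therefore removed.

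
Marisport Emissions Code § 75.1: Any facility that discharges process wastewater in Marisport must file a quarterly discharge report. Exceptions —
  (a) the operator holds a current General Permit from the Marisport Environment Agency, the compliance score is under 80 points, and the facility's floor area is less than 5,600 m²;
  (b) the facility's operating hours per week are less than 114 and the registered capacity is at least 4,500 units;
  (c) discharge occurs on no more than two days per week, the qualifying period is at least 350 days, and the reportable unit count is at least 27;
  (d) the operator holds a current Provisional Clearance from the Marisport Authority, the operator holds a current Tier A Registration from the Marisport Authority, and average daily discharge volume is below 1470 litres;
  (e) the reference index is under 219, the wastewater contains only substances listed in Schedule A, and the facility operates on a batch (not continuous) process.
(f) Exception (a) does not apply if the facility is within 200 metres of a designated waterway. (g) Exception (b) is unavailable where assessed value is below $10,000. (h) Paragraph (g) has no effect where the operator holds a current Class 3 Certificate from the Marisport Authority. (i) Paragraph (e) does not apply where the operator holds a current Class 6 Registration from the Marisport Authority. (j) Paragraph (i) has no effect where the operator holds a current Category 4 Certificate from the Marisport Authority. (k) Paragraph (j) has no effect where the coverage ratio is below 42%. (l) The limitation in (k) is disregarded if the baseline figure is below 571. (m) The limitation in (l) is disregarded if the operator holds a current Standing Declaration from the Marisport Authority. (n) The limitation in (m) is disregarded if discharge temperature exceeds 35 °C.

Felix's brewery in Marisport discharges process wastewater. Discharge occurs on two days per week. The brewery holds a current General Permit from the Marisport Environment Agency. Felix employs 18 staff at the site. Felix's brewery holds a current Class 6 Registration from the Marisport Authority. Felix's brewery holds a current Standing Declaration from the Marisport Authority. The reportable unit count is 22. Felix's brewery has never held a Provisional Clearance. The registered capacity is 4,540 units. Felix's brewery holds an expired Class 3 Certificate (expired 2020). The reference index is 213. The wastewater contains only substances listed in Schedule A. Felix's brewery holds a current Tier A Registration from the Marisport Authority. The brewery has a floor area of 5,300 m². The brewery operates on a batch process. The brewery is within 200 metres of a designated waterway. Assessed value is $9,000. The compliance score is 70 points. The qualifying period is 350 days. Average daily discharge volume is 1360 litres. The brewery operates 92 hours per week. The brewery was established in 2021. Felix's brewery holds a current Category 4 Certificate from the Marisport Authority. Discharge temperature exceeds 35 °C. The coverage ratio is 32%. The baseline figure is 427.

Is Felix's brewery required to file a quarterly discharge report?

Exception (a): a current General Permit is held; the compliance score is 70 points, under the 80 points limit; the facility's floor area is 5,300 m², less than the 5,600 m² limit — every condition holds. But: (f) applies — the brewery is within 200 m of a designated waterway. Exception (a) does not apply.
Exception (b) is satisfied on its face — the facility's operating hours per week are 92, less than the 114 limit; the registered capacity is 4,540 units, meeting the 4,500 units threshold. But applying paragraphs (g)–(h): (g) operates against (b): assessed value is $9,000, below the $10,000 limit. (h) is not triggered (the Class 3 Certificate is not current), so (g) stands. So (b) is unavailable.
Exception (c) fails — the reportable unit count is 22, short of 27.
Exception (d) does not apply: there is no Provisional Clearance in force.
Exception (e) is satisfied on its face — the reference index is 213, under the 219 limit; the wastewater is Schedule-A-only; the facility operates on a batch process. Under paragraphs (i)–(n): (i) is triggered (a current Class 6 Registration is held), but is displaced by (j): (j) applies — a current Category 4 Certificate is held. (k) would limit (j) — the coverage ratio is 32%, below the 42% limit — but (l) sets (k) aside: (l) is triggered — the baseline figure is 427, below the 571 limit. (m) would limit (l) — a current Standing Declaration is held — but (n) sets (m) aside: (n) operates against (m): discharge temperature exceeds 35 °C. Exception (e) stands.

No — exception (e) applies; Felix's brewery is not required to file a quarterly discharge report.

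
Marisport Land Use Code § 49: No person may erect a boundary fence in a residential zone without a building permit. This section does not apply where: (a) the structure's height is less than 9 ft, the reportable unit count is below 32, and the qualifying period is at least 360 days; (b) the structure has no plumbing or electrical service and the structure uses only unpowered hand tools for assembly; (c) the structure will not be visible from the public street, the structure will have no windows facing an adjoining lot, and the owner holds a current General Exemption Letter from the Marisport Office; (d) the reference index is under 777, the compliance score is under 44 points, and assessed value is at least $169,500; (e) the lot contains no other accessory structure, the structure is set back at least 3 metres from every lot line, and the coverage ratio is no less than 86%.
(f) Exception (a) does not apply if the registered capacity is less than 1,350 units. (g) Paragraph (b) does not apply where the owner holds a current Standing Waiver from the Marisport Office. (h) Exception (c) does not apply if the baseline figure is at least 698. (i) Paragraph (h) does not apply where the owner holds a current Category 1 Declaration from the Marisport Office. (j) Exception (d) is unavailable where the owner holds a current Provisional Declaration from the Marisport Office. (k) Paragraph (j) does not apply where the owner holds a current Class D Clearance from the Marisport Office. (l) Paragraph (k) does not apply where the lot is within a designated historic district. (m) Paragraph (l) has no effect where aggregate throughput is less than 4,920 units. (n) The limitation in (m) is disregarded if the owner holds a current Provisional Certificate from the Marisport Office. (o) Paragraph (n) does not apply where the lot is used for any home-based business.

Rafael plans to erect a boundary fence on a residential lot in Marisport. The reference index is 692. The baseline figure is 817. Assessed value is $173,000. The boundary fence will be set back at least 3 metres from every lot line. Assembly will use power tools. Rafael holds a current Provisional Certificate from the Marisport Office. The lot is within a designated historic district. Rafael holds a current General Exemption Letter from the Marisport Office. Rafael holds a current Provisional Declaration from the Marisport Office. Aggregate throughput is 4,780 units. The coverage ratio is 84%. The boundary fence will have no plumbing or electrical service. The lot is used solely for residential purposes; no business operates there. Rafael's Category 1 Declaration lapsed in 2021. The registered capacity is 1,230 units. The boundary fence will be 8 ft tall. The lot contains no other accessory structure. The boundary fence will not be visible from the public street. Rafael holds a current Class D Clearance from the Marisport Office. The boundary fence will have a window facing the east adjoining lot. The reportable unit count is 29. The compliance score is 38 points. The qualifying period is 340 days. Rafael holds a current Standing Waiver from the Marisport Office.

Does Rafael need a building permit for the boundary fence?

Yes — Rafael must obtain a building permit.

Exception (a) fails — the qualifying period is 340 days, short of 360 days.
Exception (b) does not apply: assembly uses power tools.
Exception (c) does not apply: a window faces an adjoining lot.
Exception (d) is satisfied on its face — the reference index is 692, under the 777 limit; the compliance score is 38 points, under the 44 points limit; assessed value is $173,000, meeting the $169,500 threshold. But: (j) applies — a current Provisional Declaration is held. (k) is engaged (a current Class D Clearance is held), but is displaced by (l): (l) is engaged — the lot is in a historic district. (m) operates (aggregate throughput is 4,780 units, less than the 4,920 units limit), but is displaced by (n): (n) operates — a current Provisional Certificate is held. (o) is inapplicable (the lot is solely residential), so (n) stands. (d) is therefore removed.
Exception (e) does not apply: the coverage ratio is 84%, short of 86%.
No exception is made out. Rafael falls within the general rule.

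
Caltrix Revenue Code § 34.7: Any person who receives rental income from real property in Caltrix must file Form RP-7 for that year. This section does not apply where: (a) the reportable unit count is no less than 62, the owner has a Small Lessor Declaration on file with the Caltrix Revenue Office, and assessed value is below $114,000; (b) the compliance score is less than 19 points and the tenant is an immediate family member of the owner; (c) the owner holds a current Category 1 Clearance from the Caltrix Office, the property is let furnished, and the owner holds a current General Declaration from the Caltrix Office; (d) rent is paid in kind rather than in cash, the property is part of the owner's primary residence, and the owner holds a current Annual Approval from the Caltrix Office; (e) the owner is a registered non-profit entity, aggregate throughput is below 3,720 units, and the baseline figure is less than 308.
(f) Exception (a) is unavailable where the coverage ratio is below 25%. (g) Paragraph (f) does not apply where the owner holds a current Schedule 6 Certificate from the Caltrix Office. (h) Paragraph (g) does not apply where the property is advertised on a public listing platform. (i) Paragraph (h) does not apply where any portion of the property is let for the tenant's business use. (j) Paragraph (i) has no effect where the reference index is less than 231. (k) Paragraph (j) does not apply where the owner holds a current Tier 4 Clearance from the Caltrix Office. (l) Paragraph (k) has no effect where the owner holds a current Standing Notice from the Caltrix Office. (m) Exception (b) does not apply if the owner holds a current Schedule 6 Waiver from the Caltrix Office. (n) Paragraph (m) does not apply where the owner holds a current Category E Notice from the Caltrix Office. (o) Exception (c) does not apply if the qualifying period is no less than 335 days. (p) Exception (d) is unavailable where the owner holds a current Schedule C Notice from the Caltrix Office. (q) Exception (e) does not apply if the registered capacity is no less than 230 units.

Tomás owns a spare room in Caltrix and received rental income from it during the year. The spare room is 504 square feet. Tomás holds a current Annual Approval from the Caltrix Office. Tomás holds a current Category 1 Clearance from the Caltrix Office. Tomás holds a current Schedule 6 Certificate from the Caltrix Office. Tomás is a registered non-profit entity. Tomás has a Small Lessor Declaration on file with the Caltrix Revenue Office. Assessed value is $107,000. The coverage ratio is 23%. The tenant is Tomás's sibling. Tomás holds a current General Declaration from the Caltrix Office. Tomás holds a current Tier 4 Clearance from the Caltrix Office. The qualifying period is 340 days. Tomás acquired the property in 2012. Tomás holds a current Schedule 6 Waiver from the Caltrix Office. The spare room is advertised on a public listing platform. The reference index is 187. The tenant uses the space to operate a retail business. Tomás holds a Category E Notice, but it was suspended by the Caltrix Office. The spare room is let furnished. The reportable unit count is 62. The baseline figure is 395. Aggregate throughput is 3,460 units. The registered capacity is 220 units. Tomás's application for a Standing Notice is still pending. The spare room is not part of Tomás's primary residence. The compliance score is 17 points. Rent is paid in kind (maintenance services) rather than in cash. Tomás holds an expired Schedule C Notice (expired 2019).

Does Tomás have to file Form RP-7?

Exception (a) is satisfied on its face — the reportable unit count is 62, meeting the 62 threshold; a Small Lessor Declaration is on file; assessed value is $107,000, below the $114,000 limit. Under paragraphs (f)–(l): (f) operates (the coverage ratio is 23%, below the 25% limit), but is itself disapplied by (g): (g) operates against (f): a current Schedule 6 Certificate is held. (h) applies (the property is publicly advertised), but yields to (i): (i) operates against (h): the space is let for business use. (j) would limit (i) — the reference index is 187, less than the 231 limit — but (k) sets (j) aside: (k) operates against (j): a current Tier 4 Clearance is held. (l), which would lift (k), is inapplicable — no current Standing Notice is held. (a) remains available.
All of (b)'s requirements are met (the compliance score is 17 points, less than the 19 points limit; the tenant is an immediate family member). But applying paragraphs (m)–(n): (m) operates against (b): a current Schedule 6 Waiver is held. (n), which would lift (m), is not engaged — no current Category E Notice is held. So (b) is unavailable.
Exception (c) is satisfied on its face — a current Category 1 Clearance is held; the property is let furnished; a current General Declaration is held. But: (o) operates against (c): the qualifying period is 340 days, meeting the 335 days threshold. So (c) is unavailable.
Exception (d) does not apply: the spare room is not part of the primary residence.
Exception (e) does not apply: the baseline figure is 395, not less than 308.

No — exception (a) applies; Tomás is not required to file Form RP-7.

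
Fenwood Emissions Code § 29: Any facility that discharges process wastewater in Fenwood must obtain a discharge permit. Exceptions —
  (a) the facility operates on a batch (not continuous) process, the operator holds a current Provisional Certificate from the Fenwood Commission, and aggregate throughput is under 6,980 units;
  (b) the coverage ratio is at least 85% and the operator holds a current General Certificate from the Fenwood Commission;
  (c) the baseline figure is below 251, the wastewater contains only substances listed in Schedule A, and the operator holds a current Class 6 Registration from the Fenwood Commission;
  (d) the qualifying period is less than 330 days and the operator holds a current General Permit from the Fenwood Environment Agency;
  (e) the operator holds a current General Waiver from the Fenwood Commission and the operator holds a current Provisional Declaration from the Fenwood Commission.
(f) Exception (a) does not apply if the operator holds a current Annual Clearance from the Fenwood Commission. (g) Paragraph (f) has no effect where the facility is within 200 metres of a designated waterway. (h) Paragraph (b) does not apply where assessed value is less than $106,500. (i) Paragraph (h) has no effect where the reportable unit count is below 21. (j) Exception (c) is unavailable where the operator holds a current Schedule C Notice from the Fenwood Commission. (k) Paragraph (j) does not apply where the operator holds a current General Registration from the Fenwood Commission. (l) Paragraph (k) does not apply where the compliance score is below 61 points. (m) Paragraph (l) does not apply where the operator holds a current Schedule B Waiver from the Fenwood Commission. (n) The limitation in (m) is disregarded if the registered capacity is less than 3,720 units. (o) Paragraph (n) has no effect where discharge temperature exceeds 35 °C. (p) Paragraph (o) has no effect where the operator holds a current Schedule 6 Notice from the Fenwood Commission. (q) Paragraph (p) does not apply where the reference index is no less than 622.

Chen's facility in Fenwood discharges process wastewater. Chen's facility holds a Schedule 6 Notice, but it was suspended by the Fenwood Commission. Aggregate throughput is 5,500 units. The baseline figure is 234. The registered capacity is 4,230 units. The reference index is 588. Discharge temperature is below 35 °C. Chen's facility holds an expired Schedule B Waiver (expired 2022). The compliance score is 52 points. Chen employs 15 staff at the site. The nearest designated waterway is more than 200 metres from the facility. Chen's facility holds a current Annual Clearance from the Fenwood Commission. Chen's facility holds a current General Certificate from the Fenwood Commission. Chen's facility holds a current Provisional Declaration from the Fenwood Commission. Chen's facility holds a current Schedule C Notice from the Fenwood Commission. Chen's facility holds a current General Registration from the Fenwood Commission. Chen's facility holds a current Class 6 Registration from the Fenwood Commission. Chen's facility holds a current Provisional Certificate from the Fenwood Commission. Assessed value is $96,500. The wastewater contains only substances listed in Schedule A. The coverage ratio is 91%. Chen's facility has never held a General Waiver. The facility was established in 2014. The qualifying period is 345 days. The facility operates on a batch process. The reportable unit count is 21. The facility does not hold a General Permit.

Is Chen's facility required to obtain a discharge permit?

Yes — Chen's facility must obtain a discharge permit.

Exception (a): the facility operates on a batch process; a current Provisional Certificate is held; aggregate throughput is 5,500 units, under the 6,980 units limit — every condition holds. But: (f) operates against (a): a current Annual Clearance is held. (g), which would lift (f), does not operate here — the facility is more than 200 m from any designated waterway. (a) is therefore removed.
Exception (b) is satisfied on its face — the coverage ratio is 91%, meeting the 85% threshold; a current General Certificate is held. However, paragraphs (h)–(i) must be considered: (h) is engaged — assessed value is $96,500, less than the $106,500 limit. (i), which would lift (h), is inapplicable — the reportable unit count is 21, not below 21. So (b) is unavailable.
Exception (c): the baseline figure is 234, below the 251 limit; the wastewater is Schedule-A-only; a current Class 6 Registration is held — every condition holds. However, paragraphs (j)–(q) must be considered: (j) operates against (c): a current Schedule C Notice is held. (k) operates (a current General Registration is held), but is itself disapplied by (l): (l) operates — the compliance score is 52 points, below the 61 points limit. (m), which would lift (l), is inapplicable — there is no Schedule B Waiver in force. Exception (c) does not apply.
Exception (d) fails — the qualifying period is 345 days, not less than 330 days.
Exception (e) requires that the operator holds a current General Waiver from the Fenwood Commission; but no current General Waiver is held, so (e) is unavailable.
None of the exceptions is available; § 29 applies in full.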